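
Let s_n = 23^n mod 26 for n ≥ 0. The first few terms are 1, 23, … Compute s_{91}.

23

Listing terms: s_0 = 1; s_1 = 23; s_2 = 9; s_3 = 25; s_4 = 3; s_5 = 17; s_6 = 1.
The sequence repeats with period 6.
(91 - 0) mod 6 = 1, so s_{91} = s_1 = 23.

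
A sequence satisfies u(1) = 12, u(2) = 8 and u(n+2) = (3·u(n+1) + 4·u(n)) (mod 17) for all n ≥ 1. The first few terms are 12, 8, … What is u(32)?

Computing terms: u(1) = 12,  u(2) = 8,  u(3) = 4,  u(4) = 10,  u(5) = 12,  u(6) = 8.
The sequence repeats with period 4.
(32 - 1) mod 4 = 3, so u(32) = u(4) = 10.

10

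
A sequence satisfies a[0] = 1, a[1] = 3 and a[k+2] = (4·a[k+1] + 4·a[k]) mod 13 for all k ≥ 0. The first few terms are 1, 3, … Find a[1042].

1

Listing terms: a[0] = 1, a[1] = 3, a[2] = 3, a[3] = 11, a[4] = 4, a[5] = 8, a[6] = 9, a[7] = 3, a[8] = 9, a[9] = 9, a[10] = 7, a[11] = 12, a[12] = 11, a[13] = 1, a[14] = 9, a[15] = 1, a[16] = 1, a[17] = 8, a[18] = 10, a[19] = 7, a[20] = 3, a[21] = 1, a[22] = 3.
The sequence repeats with period 21.
So a[1042] = a[0 + ((1042-0) mod 21)] = a[13] = 1.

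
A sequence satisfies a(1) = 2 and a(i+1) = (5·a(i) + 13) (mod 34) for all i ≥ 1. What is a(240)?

25

Listing terms: a(1) = 2; a(2) = 23; a(3) = 26; a(4) = 7; a(5) = 14; a(6) = 15; a(7) = 20; a(8) = 11; a(9) = 0; a(10) = 13; a(11) = 10; a(12) = 29; a(13) = 22; a(14) = 21; a(15) = 16; a(16) = 25; a(17) = 2.
The sequence repeats with period 16.
(240 - 1) mod 16 = 15, so a(240) = a(16) = 25.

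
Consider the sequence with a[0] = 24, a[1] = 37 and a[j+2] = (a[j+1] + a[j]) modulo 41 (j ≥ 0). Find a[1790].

Computing terms: a[0] = 24, a[1] = 37, a[2] = 20, a[3] = 16, a[4] = 36, a[5] = 11, a[6] = 6, a[7] = 17, a[8] = 23, a[9] = 40, a[10] = 22, a[11] = 21, a[12] = 2, a[13] = 23, a[14] = 25, a[15] = 7, a[16] = 32, a[17] = 39, a[18] = 30, a[19] = 28, a[20] = 17, a[21] = 4, a[22] = 21, a[23] = 25, a[24] = 5, a[25] = 30, a[26] = 35, a[27] = 24, a[28] = 18, a[29] = 1, a[30] = 19, a[31] = 20, a[32] = 39, a[33] = 18, a[34] = 16, a[35] = 34, a[36] = 9, a[37] = 2, a[38] = 11, a[39] = 13, a[40] = 24, a[41] = 37.
The sequence repeats with period 40.
So a[1790] = a[0 + ((1790-0) mod 40)] = a[30] = 19.

19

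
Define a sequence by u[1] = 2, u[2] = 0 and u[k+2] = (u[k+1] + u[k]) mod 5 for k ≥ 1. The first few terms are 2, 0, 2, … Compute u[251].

3

Listing terms: u[1] = 2,  u[2] = 0,  u[3] = 2,  u[4] = 2,  u[5] = 4,  u[6] = 1,  u[7] = 0,  u[8] = 1,  u[9] = 1,  u[10] = 2,  u[11] = 3,  u[12] = 0,  u[13] = 3,  u[14] = 3,  u[15] = 1,  u[16] = 4,  u[17] = 0,  u[18] = 4,  u[19] = 4,  u[20] = 3,  u[21] = 2,  u[22] = 0.
The sequence repeats with period 20.
So u[251] = u[1 + ((251-1) mod 20)] = u[11] = 3.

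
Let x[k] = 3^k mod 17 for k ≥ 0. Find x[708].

We have x[0] = 1; x[1] = 3; x[2] = 9; x[3] = 10; x[4] = 13; x[5] = 5; x[6] = 15; x[7] = 11; x[8] = 16; x[9] = 14; x[10] = 8; x[11] = 7; x[12] = 4; x[13] = 12; x[14] = 2; x[15] = 6; x[16] = 1.
The sequence repeats with period 16.
(708 - 0) mod 16 = 4, so x[708] = x[4] = 13.

13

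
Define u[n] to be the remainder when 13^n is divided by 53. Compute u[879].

u[1] = 13, u[2] = 10, u[3] = 24, u[4] = 47, u[5] = 28, u[6] = 46, u[7] = 15, u[8] = 36, u[9] = 44, u[10] = 42, u[11] = 16, u[12] = 49, u[13] = 1, u[14] = 13.
Since u[14] = u[1] = 13, the sequence is periodic with period 13.
(879 - 1) mod 13 = 7, so u[879] = u[8] = 36.

36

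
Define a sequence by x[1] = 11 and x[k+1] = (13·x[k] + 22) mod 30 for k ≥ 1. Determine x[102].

x[1] = 11,  x[2] = 15,  x[3] = 7,  x[4] = 23,  x[5] = 21,  x[6] = 25,  x[7] = 17,  x[8] = 3,  x[9] = 1,  x[10] = 5,  x[11] = 27,  x[12] = 13,  x[13] = 11.
Since x[13] = x[1] = 11, the sequence is periodic with period 12.
(102 - 1) mod 12 = 5, so x[102] = x[6] = 25.

25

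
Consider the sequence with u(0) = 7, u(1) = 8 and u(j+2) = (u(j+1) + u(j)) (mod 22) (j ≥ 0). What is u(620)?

7

Listing terms: u(0) = 7, u(1) = 8, u(2) = 15, u(3) = 1, u(4) = 16, u(5) = 17, u(6) = 11, u(7) = 6, u(8) = 17, u(9) = 1, u(10) = 18, u(11) = 19, u(12) = 15, u(13) = 12, u(14) = 5, u(15) = 17, u(16) = 0, u(17) = 17, u(18) = 17, u(19) = 12, u(20) = 7, u(21) = 19, u(22) = 4, u(23) = 1, u(24) = 5, u(25) = 6, u(26) = 11, u(27) = 17, u(28) = 6, u(29) = 1, u(30) = 7, u(31) = 8.
Since (u(30), u(31)) = (u(0), u(1)) = (7, 8) (two consecutive terms determine the rest), the sequence is periodic with period 30.
(620 - 0) mod 30 = 20, so u(620) = u(20) = 7.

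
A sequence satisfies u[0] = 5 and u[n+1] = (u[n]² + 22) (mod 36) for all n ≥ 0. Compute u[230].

We have u[0] = 5; u[1] = 11; u[2] = 35; u[3] = 23; u[4] = 11.
Since u[4] = u[1] = 11, the sequence is eventually periodic: after a pre-period of length 1 it cycles with period 3.
For n ≥ 1, u[n] depends only on (n - 1) mod 3. (230 - 1) mod 3 = 1, so u[230] = u[2] = 35.

35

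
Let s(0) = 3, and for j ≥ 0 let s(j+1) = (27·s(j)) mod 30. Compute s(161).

Computing terms: s(0) = 3, s(1) = 21, s(2) = 27, s(3) = 9, s(4) = 3.
The sequence repeats with period 4.
So s(161) = s(0 + ((161-0) mod 4)) = s(1) = 21.

21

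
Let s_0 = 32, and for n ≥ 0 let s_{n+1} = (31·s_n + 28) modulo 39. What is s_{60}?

32

Listing terms: s_0 = 32,  s_1 = 6,  s_2 = 19,  s_3 = 32.
Since s_3 = s_0 = 32, the sequence is periodic with period 3.
(60 - 0) mod 3 = 0, so s_{60} = s_0 = 32.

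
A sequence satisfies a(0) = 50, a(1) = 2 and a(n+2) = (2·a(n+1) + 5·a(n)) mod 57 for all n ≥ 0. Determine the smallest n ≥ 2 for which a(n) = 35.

Computing terms: a(0) = 50; a(1) = 2; a(2) = 26; a(3) = 5; a(4) = 26; a(5) = 20; a(6) = 56; a(7) = 41; a(8) = 20; a(9) = 17; a(10) = 20; a(11) = 11; a(12) = 8; a(13) = 14; a(14) = 11; a(15) = 35; a(16) = 11; a(17) = 26; a(18) = 50; a(19) = 2.
Since (a(18), a(19)) = (a(0), a(1)) = (50, 2) (two consecutive terms determine the rest), the sequence is periodic with period 18.
The value 35 first appears (with n ≥ 2) at a(15).

15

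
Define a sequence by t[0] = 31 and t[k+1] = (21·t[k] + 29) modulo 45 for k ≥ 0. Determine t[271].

35

We have t[0] = 31,  t[1] = 5,  t[2] = 44,  t[3] = 8,  t[4] = 17,  t[5] = 26,  t[6] = 35,  t[7] = 44.
Since t[7] = t[2] = 44, the sequence is eventually periodic: after a pre-period of length 2 it cycles with period 5.
For k ≥ 2, t[k] depends only on (k - 2) mod 5. (271 - 2) mod 5 = 4, so t[271] = t[6] = 35.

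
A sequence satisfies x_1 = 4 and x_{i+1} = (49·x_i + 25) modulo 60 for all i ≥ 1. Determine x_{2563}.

Computing terms: x_1 = 4, x_2 = 41, x_3 = 54, x_4 = 31, x_5 = 44, x_6 = 21, x_7 = 34, x_8 = 11, x_9 = 24, x_{10} = 1, x_{11} = 14, x_{12} = 51, x_{13} = 4.
The sequence repeats with period 12.
(2563 - 1) mod 12 = 6, so x_{2563} = x_7 = 34.

34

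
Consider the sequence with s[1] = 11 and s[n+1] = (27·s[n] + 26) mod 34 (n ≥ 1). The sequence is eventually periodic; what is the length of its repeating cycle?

We have s[1] = 11,  s[2] = 17,  s[3] = 9,  s[4] = 31,  s[5] = 13,  s[6] = 3,  s[7] = 5,  s[8] = 25,  s[9] = 21,  s[10] = 15,  s[11] = 23,  s[12] = 1,  s[13] = 19,  s[14] = 29,  s[15] = 27,  s[16] = 7,  s[17] = 11.
The sequence repeats with period 16.

16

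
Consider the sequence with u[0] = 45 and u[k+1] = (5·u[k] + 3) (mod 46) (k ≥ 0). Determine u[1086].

Computing terms: u[0] = 45,  u[1] = 44,  u[2] = 39,  u[3] = 14,  u[4] = 27,  u[5] = 0,  u[6] = 3,  u[7] = 18,  u[8] = 1,  u[9] = 8,  u[10] = 43,  u[11] = 34,  u[12] = 35,  u[13] = 40,  u[14] = 19,  u[15] = 6,  u[16] = 33,  u[17] = 30,  u[18] = 15,  u[19] = 32,  u[20] = 25,  u[21] = 36,  u[22] = 45.
Since u[22] = u[0] = 45, the sequence is periodic with period 22.
So u[1086] = u[0 + ((1086-0) mod 22)] = u[8] = 1.

1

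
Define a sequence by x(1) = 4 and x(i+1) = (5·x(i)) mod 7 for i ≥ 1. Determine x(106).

Computing terms: x(1) = 4; x(2) = 6; x(3) = 2; x(4) = 3; x(5) = 1; x(6) = 5; x(7) = 4.
The sequence repeats with period 6.
So x(106) = x(1 + ((106-1) mod 6)) = x(4) = 3.

3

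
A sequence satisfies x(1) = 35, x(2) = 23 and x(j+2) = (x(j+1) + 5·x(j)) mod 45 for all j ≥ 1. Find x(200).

23

Computing terms: x(1) = 35, x(2) = 23, x(3) = 18, x(4) = 43, x(5) = 43, x(6) = 33, x(7) = 23, x(8) = 8, x(9) = 33, x(10) = 28, x(11) = 13, x(12) = 18, x(13) = 38, x(14) = 38, x(15) = 3, x(16) = 13, x(17) = 28, x(18) = 3, x(19) = 8, x(20) = 23, x(21) = 18.
Since (x(20), x(21)) = (x(2), x(3)) = (23, 18) (two consecutive terms determine the rest), the sequence is eventually periodic: after a pre-period of length 1 it cycles with period 18.
For j ≥ 2, x(j) depends only on (j - 2) mod 18. (200 - 2) mod 18 = 0, so x(200) = x(2) = 23.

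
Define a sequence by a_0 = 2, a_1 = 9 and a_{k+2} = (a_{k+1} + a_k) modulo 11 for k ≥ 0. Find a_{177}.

1

We have a_0 = 2; a_1 = 9; a_2 = 0; a_3 = 9; a_4 = 9; a_5 = 7; a_6 = 5; a_7 = 1; a_8 = 6; a_9 = 7; a_{10} = 2; a_{11} = 9.
The sequence repeats with period 10.
(177 - 0) mod 10 = 7, so a_{177} = a_7 = 1.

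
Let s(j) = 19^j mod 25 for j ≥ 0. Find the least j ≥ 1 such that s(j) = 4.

9

Computing terms: s(0) = 1; s(1) = 19; s(2) = 11; s(3) = 9; s(4) = 21; s(5) = 24; s(6) = 6; s(7) = 14; s(8) = 16; s(9) = 4; s(10) = 1.
Since s(10) = s(0) = 1, the sequence is periodic with period 10.
The value 4 first appears (with j ≥ 1) at s(9).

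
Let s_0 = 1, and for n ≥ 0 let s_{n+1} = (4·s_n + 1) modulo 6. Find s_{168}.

1

Computing terms: s_0 = 1, s_1 = 5, s_2 = 3, s_3 = 1.
The sequence repeats with period 3.
So s_{168} = s_{0 + ((168-0) mod 3)} = s_0 = 1.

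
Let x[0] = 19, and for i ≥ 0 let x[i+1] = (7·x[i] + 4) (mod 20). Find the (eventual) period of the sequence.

4

Listing terms: x[0] = 19,  x[1] = 17,  x[2] = 3,  x[3] = 5,  x[4] = 19.
The sequence repeats with period 4.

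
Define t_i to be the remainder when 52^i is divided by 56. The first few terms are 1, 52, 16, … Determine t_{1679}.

Computing terms: t_0 = 1,  t_1 = 52,  t_2 = 16,  t_3 = 48,  t_4 = 32,  t_5 = 40,  t_6 = 8,  t_7 = 24,  t_8 = 16.
Since t_8 = t_2 = 16, the sequence is eventually periodic: after a pre-period of length 2 it cycles with period 6.
For i ≥ 2, t_i depends only on (i - 2) mod 6. (1679 - 2) mod 6 = 3, so t_{1679} = t_5 = 40.

40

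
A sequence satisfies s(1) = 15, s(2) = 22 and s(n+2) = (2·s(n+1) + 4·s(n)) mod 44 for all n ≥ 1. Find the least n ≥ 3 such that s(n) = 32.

4

s(1) = 15; s(2) = 22; s(3) = 16; s(4) = 32; s(5) = 40; s(6) = 32; s(7) = 4; s(8) = 4; s(9) = 24; s(10) = 20; s(11) = 4; s(12) = 0; s(13) = 16; s(14) = 32.
Since (s(13), s(14)) = (s(3), s(4)) = (16, 32) (two consecutive terms determine the rest), the sequence is eventually periodic: after a pre-period of length 2 it cycles with period 10.
The value 32 first appears (with n ≥ 3) at s(4).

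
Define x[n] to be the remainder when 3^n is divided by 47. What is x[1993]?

x[0] = 1,  x[1] = 3,  x[2] = 9,  x[3] = 27,  x[4] = 34,  x[5] = 8,  x[6] = 24,  x[7] = 25,  x[8] = 28,  x[9] = 37,  x[10] = 17,  x[11] = 4,  x[12] = 12,  x[13] = 36,  x[14] = 14,  x[15] = 42,  x[16] = 32,  x[17] = 2,  x[18] = 6,  x[19] = 18,  x[20] = 7,  x[21] = 21,  x[22] = 16,  x[23] = 1.
Since x[23] = x[0] = 1, the sequence is periodic with period 23.
So x[1993] = x[0 + ((1993-0) mod 23)] = x[15] = 42.

42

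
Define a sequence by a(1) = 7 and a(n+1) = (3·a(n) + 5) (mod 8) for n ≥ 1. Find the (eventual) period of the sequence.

We have a(1) = 7,  a(2) = 2,  a(3) = 3,  a(4) = 6,  a(5) = 7.
Since a(5) = a(1) = 7, the sequence is periodic with period 4.

4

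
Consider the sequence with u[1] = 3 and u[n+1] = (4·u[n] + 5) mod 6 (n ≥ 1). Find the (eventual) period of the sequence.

Computing terms: u[1] = 3, u[2] = 5, u[3] = 1, u[4] = 3.
The sequence repeats with period 3.

3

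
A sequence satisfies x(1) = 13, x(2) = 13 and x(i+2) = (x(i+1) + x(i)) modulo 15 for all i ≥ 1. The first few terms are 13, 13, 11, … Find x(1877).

We have x(1) = 13; x(2) = 13; x(3) = 11; x(4) = 9; x(5) = 5; x(6) = 14; x(7) = 4; x(8) = 3; x(9) = 7; x(10) = 10; x(11) = 2; x(12) = 12; x(13) = 14; x(14) = 11; x(15) = 10; x(16) = 6; x(17) = 1; x(18) = 7; x(19) = 8; x(20) = 0; x(21) = 8; x(22) = 8; x(23) = 1; x(24) = 9; x(25) = 10; x(26) = 4; x(27) = 14; x(28) = 3; x(29) = 2; x(30) = 5; x(31) = 7; x(32) = 12; x(33) = 4; x(34) = 1; x(35) = 5; x(36) = 6; x(37) = 11; x(38) = 2; x(39) = 13; x(40) = 0; x(41) = 13; x(42) = 13.
Since (x(41), x(42)) = (x(1), x(2)) = (13, 13) (two consecutive terms determine the rest), the sequence is periodic with period 40.
So x(1877) = x(1 + ((1877-1) mod 40)) = x(37) = 11.

11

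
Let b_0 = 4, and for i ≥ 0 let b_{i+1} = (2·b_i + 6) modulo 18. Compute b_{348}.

We have b_0 = 4,  b_1 = 14,  b_2 = 16,  b_3 = 2,  b_4 = 10,  b_5 = 8,  b_6 = 4.
Since b_6 = b_0 = 4, the sequence is periodic with period 6.
(348 - 0) mod 6 = 0, so b_{348} = b_0 = 4.

4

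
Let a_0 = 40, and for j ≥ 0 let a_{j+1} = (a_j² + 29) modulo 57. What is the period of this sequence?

14

Listing terms: a_0 = 40,  a_1 = 33,  a_2 = 35,  a_3 = 0,  a_4 = 29,  a_5 = 15,  a_6 = 26,  a_7 = 21,  a_8 = 14,  a_9 = 54,  a_{10} = 38,  a_{11} = 48,  a_{12} = 53,  a_{13} = 45,  a_{14} = 2,  a_{15} = 33.
Since a_{15} = a_1 = 33, the sequence is eventually periodic: after a pre-period of length 1 it cycles with period 14.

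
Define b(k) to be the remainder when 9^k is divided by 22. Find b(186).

Listing terms: b(1) = 9, b(2) = 15, b(3) = 3, b(4) = 5, b(5) = 1, b(6) = 9.
The sequence repeats with period 5.
So b(186) = b(1 + ((186-1) mod 5)) = b(1) = 9.

9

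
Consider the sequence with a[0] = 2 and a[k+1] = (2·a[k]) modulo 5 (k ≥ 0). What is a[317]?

4

We have a[0] = 2, a[1] = 4, a[2] = 3, a[3] = 1, a[4] = 2.
The sequence repeats with period 4.
(317 - 0) mod 4 = 1, so a[317] = a[1] = 4.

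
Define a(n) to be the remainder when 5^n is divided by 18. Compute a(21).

Computing terms: a(0) = 1, a(1) = 5, a(2) = 7, a(3) = 17, a(4) = 13, a(5) = 11, a(6) = 1.
The sequence repeats with period 6.
So a(21) = a(0 + ((21-0) mod 6)) = a(3) = 17.

17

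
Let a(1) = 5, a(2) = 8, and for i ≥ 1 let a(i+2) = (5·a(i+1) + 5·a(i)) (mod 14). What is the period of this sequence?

24

We have a(1) = 5, a(2) = 8, a(3) = 9, a(4) = 1, a(5) = 8, a(6) = 3, a(7) = 13, a(8) = 10, a(9) = 3, a(10) = 9, a(11) = 4, a(12) = 9, a(13) = 9, a(14) = 6, a(15) = 5, a(16) = 13, a(17) = 6, a(18) = 11, a(19) = 1, a(20) = 4, a(21) = 11, a(22) = 5, a(23) = 10, a(24) = 5, a(25) = 5, a(26) = 8.
Since (a(25), a(26)) = (a(1), a(2)) = (5, 8) (two consecutive terms determine the rest), the sequence is periodic with period 24.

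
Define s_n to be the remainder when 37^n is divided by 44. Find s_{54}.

25

s_0 = 1; s_1 = 37; s_2 = 5; s_3 = 9; s_4 = 25; s_5 = 1.
The sequence repeats with period 5.
So s_{54} = s_{0 + ((54-0) mod 5)} = s_4 = 25.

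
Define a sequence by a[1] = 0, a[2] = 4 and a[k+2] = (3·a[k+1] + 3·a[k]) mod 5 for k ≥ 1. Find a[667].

a[1] = 0,  a[2] = 4,  a[3] = 2,  a[4] = 3,  a[5] = 0,  a[6] = 4.
Since (a[5], a[6]) = (a[1], a[2]) = (0, 4) (two consecutive terms determine the rest), the sequence is periodic with period 4.
(667 - 1) mod 4 = 2, so a[667] = a[3] = 2.

2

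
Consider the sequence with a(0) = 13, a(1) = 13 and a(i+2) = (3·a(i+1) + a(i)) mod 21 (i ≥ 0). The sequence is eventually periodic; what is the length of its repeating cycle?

16

a(0) = 13,  a(1) = 13,  a(2) = 10,  a(3) = 1,  a(4) = 13,  a(5) = 19,  a(6) = 7,  a(7) = 19,  a(8) = 1,  a(9) = 1,  a(10) = 4,  a(11) = 13,  a(12) = 1,  a(13) = 16,  a(14) = 7,  a(15) = 16,  a(16) = 13,  a(17) = 13.
Since (a(16), a(17)) = (a(0), a(1)) = (13, 13) (two consecutive terms determine the rest), the sequence is periodic with period 16.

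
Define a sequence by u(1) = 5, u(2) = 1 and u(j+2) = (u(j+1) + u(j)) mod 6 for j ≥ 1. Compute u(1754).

1

We have u(1) = 5, u(2) = 1, u(3) = 0, u(4) = 1, u(5) = 1, u(6) = 2, u(7) = 3, u(8) = 5, u(9) = 2, u(10) = 1, u(11) = 3, u(12) = 4, u(13) = 1, u(14) = 5, u(15) = 0, u(16) = 5, u(17) = 5, u(18) = 4, u(19) = 3, u(20) = 1, u(21) = 4, u(22) = 5, u(23) = 3, u(24) = 2, u(25) = 5, u(26) = 1.
The sequence repeats with period 24.
(1754 - 1) mod 24 = 1, so u(1754) = u(2) = 1.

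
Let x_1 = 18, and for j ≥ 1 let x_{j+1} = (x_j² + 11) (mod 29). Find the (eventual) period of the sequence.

3

We have x_1 = 18; x_2 = 16; x_3 = 6; x_4 = 18.
Since x_4 = x_1 = 18, the sequence is periodic with period 3.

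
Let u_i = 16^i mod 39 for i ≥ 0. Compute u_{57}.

1

Computing terms: u_0 = 1; u_1 = 16; u_2 = 22; u_3 = 1.
The sequence repeats with period 3.
(57 - 0) mod 3 = 0, so u_{57} = u_0 = 1.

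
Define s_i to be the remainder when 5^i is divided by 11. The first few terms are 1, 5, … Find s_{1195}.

1

We have s_0 = 1; s_1 = 5; s_2 = 3; s_3 = 4; s_4 = 9; s_5 = 1.
The sequence repeats with period 5.
So s_{1195} = s_{0 + ((1195-0) mod 5)} = s_0 = 1.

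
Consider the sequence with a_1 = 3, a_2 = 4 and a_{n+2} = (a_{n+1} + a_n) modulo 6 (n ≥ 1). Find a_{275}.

4

Computing terms: a_1 = 3, a_2 = 4, a_3 = 1, a_4 = 5, a_5 = 0, a_6 = 5, a_7 = 5, a_8 = 4, a_9 = 3, a_{10} = 1, a_{11} = 4, a_{12} = 5, a_{13} = 3, a_{14} = 2, a_{15} = 5, a_{16} = 1, a_{17} = 0, a_{18} = 1, a_{19} = 1, a_{20} = 2, a_{21} = 3, a_{22} = 5, a_{23} = 2, a_{24} = 1, a_{25} = 3, a_{26} = 4.
Since (a_{25}, a_{26}) = (a_1, a_2) = (3, 4) (two consecutive terms determine the rest), the sequence is periodic with period 24.
So a_{275} = a_{1 + ((275-1) mod 24)} = a_{11} = 4.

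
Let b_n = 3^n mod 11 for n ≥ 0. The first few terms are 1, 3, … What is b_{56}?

3

We have b_0 = 1,  b_1 = 3,  b_2 = 9,  b_3 = 5,  b_4 = 4,  b_5 = 1.
The sequence repeats with period 5.
So b_{56} = b_{0 + ((56-0) mod 5)} = b_1 = 3.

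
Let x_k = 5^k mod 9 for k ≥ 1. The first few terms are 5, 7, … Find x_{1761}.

Listing terms: x_1 = 5, x_2 = 7, x_3 = 8, x_4 = 4, x_5 = 2, x_6 = 1, x_7 = 5.
Since x_7 = x_1 = 5, the sequence is periodic with period 6.
(1761 - 1) mod 6 = 2, so x_{1761} = x_3 = 8.

8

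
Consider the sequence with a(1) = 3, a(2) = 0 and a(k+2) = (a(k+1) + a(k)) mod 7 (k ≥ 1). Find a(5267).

Listing terms: a(1) = 3; a(2) = 0; a(3) = 3; a(4) = 3; a(5) = 6; a(6) = 2; a(7) = 1; a(8) = 3; a(9) = 4; a(10) = 0; a(11) = 4; a(12) = 4; a(13) = 1; a(14) = 5; a(15) = 6; a(16) = 4; a(17) = 3; a(18) = 0.
The sequence repeats with period 16.
So a(5267) = a(1 + ((5267-1) mod 16)) = a(3) = 3.

3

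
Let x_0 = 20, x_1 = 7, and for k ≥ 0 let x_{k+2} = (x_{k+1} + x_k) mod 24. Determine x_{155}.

19

We have x_0 = 20,  x_1 = 7,  x_2 = 3,  x_3 = 10,  x_4 = 13,  x_5 = 23,  x_6 = 12,  x_7 = 11,  x_8 = 23,  x_9 = 10,  x_{10} = 9,  x_{11} = 19,  x_{12} = 4,  x_{13} = 23,  x_{14} = 3,  x_{15} = 2,  x_{16} = 5,  x_{17} = 7,  x_{18} = 12,  x_{19} = 19,  x_{20} = 7,  x_{21} = 2,  x_{22} = 9,  x_{23} = 11,  x_{24} = 20,  x_{25} = 7.
Since (x_{24}, x_{25}) = (x_0, x_1) = (20, 7) (two consecutive terms determine the rest), the sequence is periodic with period 24.
(155 - 0) mod 24 = 11, so x_{155} = x_{11} = 19.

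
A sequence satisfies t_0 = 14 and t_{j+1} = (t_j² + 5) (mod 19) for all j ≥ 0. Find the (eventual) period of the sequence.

Computing terms: t_0 = 14,  t_1 = 11,  t_2 = 12,  t_3 = 16,  t_4 = 14.
The sequence repeats with period 4.

4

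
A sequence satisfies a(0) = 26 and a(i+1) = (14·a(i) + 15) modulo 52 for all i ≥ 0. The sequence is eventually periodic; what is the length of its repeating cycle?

13

We have a(0) = 26,  a(1) = 15,  a(2) = 17,  a(3) = 45,  a(4) = 21,  a(5) = 49,  a(6) = 25,  a(7) = 1,  a(8) = 29,  a(9) = 5,  a(10) = 33,  a(11) = 9,  a(12) = 37,  a(13) = 13,  a(14) = 41,  a(15) = 17.
Since a(15) = a(2) = 17, the sequence is eventually periodic: after a pre-period of length 2 it cycles with period 13.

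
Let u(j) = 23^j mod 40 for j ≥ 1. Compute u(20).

1

Computing terms: u(1) = 23; u(2) = 9; u(3) = 7; u(4) = 1; u(5) = 23.
Since u(5) = u(1) = 23, the sequence is periodic with period 4.
(20 - 1) mod 4 = 3, so u(20) = u(4) = 1.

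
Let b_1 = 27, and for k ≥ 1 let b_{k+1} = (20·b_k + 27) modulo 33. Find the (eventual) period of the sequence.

b_1 = 27, b_2 = 6, b_3 = 15, b_4 = 30, b_5 = 0, b_6 = 27.
The sequence repeats with period 5.

5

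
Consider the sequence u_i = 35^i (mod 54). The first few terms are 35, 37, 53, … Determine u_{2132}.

37

Listing terms: u_1 = 35,  u_2 = 37,  u_3 = 53,  u_4 = 19,  u_5 = 17,  u_6 = 1,  u_7 = 35.
Since u_7 = u_1 = 35, the sequence is periodic with period 6.
So u_{2132} = u_{1 + ((2132-1) mod 6)} = u_2 = 37.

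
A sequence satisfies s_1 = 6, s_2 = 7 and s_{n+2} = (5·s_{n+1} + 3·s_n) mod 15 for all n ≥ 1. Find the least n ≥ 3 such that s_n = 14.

Listing terms: s_1 = 6, s_2 = 7, s_3 = 8, s_4 = 1, s_5 = 14, s_6 = 13, s_7 = 2, s_8 = 4, s_9 = 11, s_{10} = 7, s_{11} = 8.
Since (s_{10}, s_{11}) = (s_2, s_3) = (7, 8) (two consecutive terms determine the rest), the sequence is eventually periodic: after a pre-period of length 1 it cycles with period 8.
The value 14 first appears (with n ≥ 3) at s_5.

5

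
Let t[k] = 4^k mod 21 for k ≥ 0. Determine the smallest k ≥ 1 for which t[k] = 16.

Computing terms: t[0] = 1,  t[1] = 4,  t[2] = 16,  t[3] = 1.
Since t[3] = t[0] = 1, the sequence is periodic with period 3.
The value 16 first appears (with k ≥ 1) at t[2].

2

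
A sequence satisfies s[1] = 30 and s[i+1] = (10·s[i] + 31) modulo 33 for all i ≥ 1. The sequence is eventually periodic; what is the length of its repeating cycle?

We have s[1] = 30, s[2] = 1, s[3] = 8, s[4] = 12, s[5] = 19, s[6] = 23, s[7] = 30.
Since s[7] = s[1] = 30, the sequence is periodic with period 6.

6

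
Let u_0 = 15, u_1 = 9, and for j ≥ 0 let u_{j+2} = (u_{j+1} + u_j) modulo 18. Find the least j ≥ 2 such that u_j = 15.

3

u_0 = 15; u_1 = 9; u_2 = 6; u_3 = 15; u_4 = 3; u_5 = 0; u_6 = 3; u_7 = 3; u_8 = 6; u_9 = 9; u_{10} = 15; u_{11} = 6; u_{12} = 3; u_{13} = 9; u_{14} = 12; u_{15} = 3; u_{16} = 15; u_{17} = 0; u_{18} = 15; u_{19} = 15; u_{20} = 12; u_{21} = 9; u_{22} = 3; u_{23} = 12; u_{24} = 15; u_{25} = 9.
The sequence repeats with period 24.
The value 15 first appears (with j ≥ 2) at u_3.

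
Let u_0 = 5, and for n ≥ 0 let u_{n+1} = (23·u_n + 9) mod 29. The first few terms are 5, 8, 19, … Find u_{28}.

5

Computing terms: u_0 = 5, u_1 = 8, u_2 = 19, u_3 = 11, u_4 = 1, u_5 = 3, u_6 = 20, u_7 = 5.
The sequence repeats with period 7.
(28 - 0) mod 7 = 0, so u_{28} = u_0 = 5.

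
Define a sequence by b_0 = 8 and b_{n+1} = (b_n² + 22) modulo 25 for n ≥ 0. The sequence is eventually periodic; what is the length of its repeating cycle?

We have b_0 = 8, b_1 = 11, b_2 = 18, b_3 = 21, b_4 = 13, b_5 = 16, b_6 = 3, b_7 = 6, b_8 = 8.
Since b_8 = b_0 = 8, the sequence is periodic with period 8.

8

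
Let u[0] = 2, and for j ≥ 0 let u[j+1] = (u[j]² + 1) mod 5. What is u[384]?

2

Computing terms: u[0] = 2,  u[1] = 0,  u[2] = 1,  u[3] = 2.
Since u[3] = u[0] = 2, the sequence is periodic with period 3.
So u[384] = u[0 + ((384-0) mod 3)] = u[0] = 2.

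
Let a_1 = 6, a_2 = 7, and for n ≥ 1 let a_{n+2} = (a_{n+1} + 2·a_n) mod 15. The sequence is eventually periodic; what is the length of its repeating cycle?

12

Listing terms: a_1 = 6,  a_2 = 7,  a_3 = 4,  a_4 = 3,  a_5 = 11,  a_6 = 2,  a_7 = 9,  a_8 = 13,  a_9 = 1,  a_{10} = 12,  a_{11} = 14,  a_{12} = 8,  a_{13} = 6,  a_{14} = 7.
The sequence repeats with period 12.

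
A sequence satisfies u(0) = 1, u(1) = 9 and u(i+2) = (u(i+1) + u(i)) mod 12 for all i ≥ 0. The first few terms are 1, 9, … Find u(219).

7

u(0) = 1, u(1) = 9, u(2) = 10, u(3) = 7, u(4) = 5, u(5) = 0, u(6) = 5, u(7) = 5, u(8) = 10, u(9) = 3, u(10) = 1, u(11) = 4, u(12) = 5, u(13) = 9, u(14) = 2, u(15) = 11, u(16) = 1, u(17) = 0, u(18) = 1, u(19) = 1, u(20) = 2, u(21) = 3, u(22) = 5, u(23) = 8, u(24) = 1, u(25) = 9.
Since (u(24), u(25)) = (u(0), u(1)) = (1, 9) (two consecutive terms determine the rest), the sequence is periodic with period 24.
So u(219) = u(0 + ((219-0) mod 24)) = u(3) = 7.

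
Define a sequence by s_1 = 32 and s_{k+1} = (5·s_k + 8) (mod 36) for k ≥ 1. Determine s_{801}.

20

Listing terms: s_1 = 32,  s_2 = 24,  s_3 = 20,  s_4 = 0,  s_5 = 8,  s_6 = 12,  s_7 = 32.
The sequence repeats with period 6.
So s_{801} = s_{1 + ((801-1) mod 6)} = s_3 = 20.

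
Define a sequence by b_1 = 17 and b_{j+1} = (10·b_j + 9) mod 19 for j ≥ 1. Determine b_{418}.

6

Listing terms: b_1 = 17; b_2 = 8; b_3 = 13; b_4 = 6; b_5 = 12; b_6 = 15; b_7 = 7; b_8 = 3; b_9 = 1; b_{10} = 0; b_{11} = 9; b_{12} = 4; b_{13} = 11; b_{14} = 5; b_{15} = 2; b_{16} = 10; b_{17} = 14; b_{18} = 16; b_{19} = 17.
Since b_{19} = b_1 = 17, the sequence is periodic with period 18.
So b_{418} = b_{1 + ((418-1) mod 18)} = b_4 = 6.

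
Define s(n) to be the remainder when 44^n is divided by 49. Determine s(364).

Computing terms: s(0) = 1,  s(1) = 44,  s(2) = 25,  s(3) = 22,  s(4) = 37,  s(5) = 11,  s(6) = 43,  s(7) = 30,  s(8) = 46,  s(9) = 15,  s(10) = 23,  s(11) = 32,  s(12) = 36,  s(13) = 16,  s(14) = 18,  s(15) = 8,  s(16) = 9,  s(17) = 4,  s(18) = 29,  s(19) = 2,  s(20) = 39,  s(21) = 1.
Since s(21) = s(0) = 1, the sequence is periodic with period 21.
(364 - 0) mod 21 = 7, so s(364) = s(7) = 30.

30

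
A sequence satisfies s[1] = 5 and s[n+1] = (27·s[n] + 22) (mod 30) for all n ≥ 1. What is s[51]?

1

Listing terms: s[1] = 5, s[2] = 7, s[3] = 1, s[4] = 19, s[5] = 25, s[6] = 7.
Since s[6] = s[2] = 7, the sequence is eventually periodic: after a pre-period of length 1 it cycles with period 4.
For n ≥ 2, s[n] depends only on (n - 2) mod 4. (51 - 2) mod 4 = 1, so s[51] = s[3] = 1.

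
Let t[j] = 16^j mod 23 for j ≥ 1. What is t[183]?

We have t[1] = 16,  t[2] = 3,  t[3] = 2,  t[4] = 9,  t[5] = 6,  t[6] = 4,  t[7] = 18,  t[8] = 12,  t[9] = 8,  t[10] = 13,  t[11] = 1,  t[12] = 16.
Since t[12] = t[1] = 16, the sequence is periodic with period 11.
So t[183] = t[1 + ((183-1) mod 11)] = t[7] = 18.

18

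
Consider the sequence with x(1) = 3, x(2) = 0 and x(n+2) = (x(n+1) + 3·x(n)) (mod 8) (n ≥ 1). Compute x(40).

Listing terms: x(1) = 3; x(2) = 0; x(3) = 1; x(4) = 1; x(5) = 4; x(6) = 7; x(7) = 3; x(8) = 0.
The sequence repeats with period 6.
So x(40) = x(1 + ((40-1) mod 6)) = x(4) = 1.

1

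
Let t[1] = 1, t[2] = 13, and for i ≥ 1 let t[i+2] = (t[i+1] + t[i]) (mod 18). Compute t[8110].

We have t[1] = 1, t[2] = 13, t[3] = 14, t[4] = 9, t[5] = 5, t[6] = 14, t[7] = 1, t[8] = 15, t[9] = 16, t[10] = 13, t[11] = 11, t[12] = 6, t[13] = 17, t[14] = 5, t[15] = 4, t[16] = 9, t[17] = 13, t[18] = 4, t[19] = 17, t[20] = 3, t[21] = 2, t[22] = 5, t[23] = 7, t[24] = 12, t[25] = 1, t[26] = 13.
Since (t[25], t[26]) = (t[1], t[2]) = (1, 13) (two consecutive terms determine the rest), the sequence is periodic with period 24.
(8110 - 1) mod 24 = 21, so t[8110] = t[22] = 5.

5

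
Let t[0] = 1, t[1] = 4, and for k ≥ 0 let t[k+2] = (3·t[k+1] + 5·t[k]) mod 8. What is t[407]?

5

We have t[0] = 1, t[1] = 4, t[2] = 1, t[3] = 7, t[4] = 2, t[5] = 1, t[6] = 5, t[7] = 4, t[8] = 5, t[9] = 3, t[10] = 2, t[11] = 5, t[12] = 1, t[13] = 4.
Since (t[12], t[13]) = (t[0], t[1]) = (1, 4) (two consecutive terms determine the rest), the sequence is periodic with period 12.
(407 - 0) mod 12 = 11, so t[407] = t[11] = 5.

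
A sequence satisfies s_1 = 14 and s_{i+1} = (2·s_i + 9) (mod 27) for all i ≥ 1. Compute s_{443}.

Computing terms: s_1 = 14,  s_2 = 10,  s_3 = 2,  s_4 = 13,  s_5 = 8,  s_6 = 25,  s_7 = 5,  s_8 = 19,  s_9 = 20,  s_{10} = 22,  s_{11} = 26,  s_{12} = 7,  s_{13} = 23,  s_{14} = 1,  s_{15} = 11,  s_{16} = 4,  s_{17} = 17,  s_{18} = 16,  s_{19} = 14.
The sequence repeats with period 18.
(443 - 1) mod 18 = 10, so s_{443} = s_{11} = 26.

26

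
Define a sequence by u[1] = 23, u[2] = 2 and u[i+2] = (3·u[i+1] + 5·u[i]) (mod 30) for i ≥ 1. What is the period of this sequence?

Listing terms: u[1] = 23; u[2] = 2; u[3] = 1; u[4] = 13; u[5] = 14; u[6] = 17; u[7] = 1; u[8] = 28; u[9] = 29; u[10] = 17; u[11] = 16; u[12] = 13; u[13] = 29; u[14] = 2; u[15] = 1.
Since (u[14], u[15]) = (u[2], u[3]) = (2, 1) (two consecutive terms determine the rest), the sequence is eventually periodic: after a pre-period of length 1 it cycles with period 12.

12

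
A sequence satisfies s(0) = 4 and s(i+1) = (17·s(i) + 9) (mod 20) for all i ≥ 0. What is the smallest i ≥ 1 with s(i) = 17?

1

Listing terms: s(0) = 4,  s(1) = 17,  s(2) = 18,  s(3) = 15,  s(4) = 4.
Since s(4) = s(0) = 4, the sequence is periodic with period 4.
The value 17 first appears (with i ≥ 1) at s(1).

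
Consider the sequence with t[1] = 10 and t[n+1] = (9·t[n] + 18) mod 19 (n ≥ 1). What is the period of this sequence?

Computing terms: t[1] = 10, t[2] = 13, t[3] = 2, t[4] = 17, t[5] = 0, t[6] = 18, t[7] = 9, t[8] = 4, t[9] = 16, t[10] = 10.
Since t[10] = t[1] = 10, the sequence is periodic with period 9.

9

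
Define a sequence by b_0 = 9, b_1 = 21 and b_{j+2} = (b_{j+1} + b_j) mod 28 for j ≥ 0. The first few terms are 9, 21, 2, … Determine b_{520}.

5

Computing terms: b_0 = 9; b_1 = 21; b_2 = 2; b_3 = 23; b_4 = 25; b_5 = 20; b_6 = 17; b_7 = 9; b_8 = 26; b_9 = 7; b_{10} = 5; b_{11} = 12; b_{12} = 17; b_{13} = 1; b_{14} = 18; b_{15} = 19; b_{16} = 9; b_{17} = 0; b_{18} = 9; b_{19} = 9; b_{20} = 18; b_{21} = 27; b_{22} = 17; b_{23} = 16; b_{24} = 5; b_{25} = 21; b_{26} = 26; b_{27} = 19; b_{28} = 17; b_{29} = 8; b_{30} = 25; b_{31} = 5; b_{32} = 2; b_{33} = 7; b_{34} = 9; b_{35} = 16; b_{36} = 25; b_{37} = 13; b_{38} = 10; b_{39} = 23; b_{40} = 5; b_{41} = 0; b_{42} = 5; b_{43} = 5; b_{44} = 10; b_{45} = 15; b_{46} = 25; b_{47} = 12; b_{48} = 9; b_{49} = 21.
The sequence repeats with period 48.
So b_{520} = b_{0 + ((520-0) mod 48)} = b_{40} = 5.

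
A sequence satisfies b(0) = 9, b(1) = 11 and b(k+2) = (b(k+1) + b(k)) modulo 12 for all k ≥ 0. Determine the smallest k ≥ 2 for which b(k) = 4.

b(0) = 9; b(1) = 11; b(2) = 8; b(3) = 7; b(4) = 3; b(5) = 10; b(6) = 1; b(7) = 11; b(8) = 0; b(9) = 11; b(10) = 11; b(11) = 10; b(12) = 9; b(13) = 7; b(14) = 4; b(15) = 11; b(16) = 3; b(17) = 2; b(18) = 5; b(19) = 7; b(20) = 0; b(21) = 7; b(22) = 7; b(23) = 2; b(24) = 9; b(25) = 11.
Since (b(24), b(25)) = (b(0), b(1)) = (9, 11) (two consecutive terms determine the rest), the sequence is periodic with period 24.
The value 4 first appears (with k ≥ 2) at b(14).

14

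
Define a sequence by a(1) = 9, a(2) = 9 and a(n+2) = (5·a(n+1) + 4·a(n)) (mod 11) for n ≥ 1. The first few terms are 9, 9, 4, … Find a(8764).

1

Computing terms: a(1) = 9,  a(2) = 9,  a(3) = 4,  a(4) = 1,  a(5) = 10,  a(6) = 10,  a(7) = 2,  a(8) = 6,  a(9) = 5,  a(10) = 5,  a(11) = 1,  a(12) = 3,  a(13) = 8,  a(14) = 8,  a(15) = 6,  a(16) = 7,  a(17) = 4,  a(18) = 4,  a(19) = 3,  a(20) = 9,  a(21) = 2,  a(22) = 2,  a(23) = 7,  a(24) = 10,  a(25) = 1,  a(26) = 1,  a(27) = 9,  a(28) = 5,  a(29) = 6,  a(30) = 6,  a(31) = 10,  a(32) = 8,  a(33) = 3,  a(34) = 3,  a(35) = 5,  a(36) = 4,  a(37) = 7,  a(38) = 7,  a(39) = 8,  a(40) = 2,  a(41) = 9,  a(42) = 9.
Since (a(41), a(42)) = (a(1), a(2)) = (9, 9) (two consecutive terms determine the rest), the sequence is periodic with period 40.
(8764 - 1) mod 40 = 3, so a(8764) = a(4) = 1.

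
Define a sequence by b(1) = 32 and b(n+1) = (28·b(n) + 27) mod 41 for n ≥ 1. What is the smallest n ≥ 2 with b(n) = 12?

24

b(1) = 32; b(2) = 21; b(3) = 0; b(4) = 27; b(5) = 4; b(6) = 16; b(7) = 24; b(8) = 2; b(9) = 1; b(10) = 14; b(11) = 9; b(12) = 33; b(13) = 8; b(14) = 5; b(15) = 3; b(16) = 29; b(17) = 19; b(18) = 26; b(19) = 17; b(20) = 11; b(21) = 7; b(22) = 18; b(23) = 39; b(24) = 12; b(25) = 35; b(26) = 23; b(27) = 15; b(28) = 37; b(29) = 38; b(30) = 25; b(31) = 30; b(32) = 6; b(33) = 31; b(34) = 34; b(35) = 36; b(36) = 10; b(37) = 20; b(38) = 13; b(39) = 22; b(40) = 28; b(41) = 32.
Since b(41) = b(1) = 32, the sequence is periodic with period 40.
The value 12 first appears (with n ≥ 2) at b(24).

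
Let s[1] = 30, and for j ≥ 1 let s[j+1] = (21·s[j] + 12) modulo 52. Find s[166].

We have s[1] = 30,  s[2] = 18,  s[3] = 26,  s[4] = 38,  s[5] = 30.
Since s[5] = s[1] = 30, the sequence is periodic with period 4.
(166 - 1) mod 4 = 1, so s[166] = s[2] = 18.

18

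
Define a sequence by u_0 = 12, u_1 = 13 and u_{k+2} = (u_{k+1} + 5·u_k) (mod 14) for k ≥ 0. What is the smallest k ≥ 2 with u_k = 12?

Computing terms: u_0 = 12, u_1 = 13, u_2 = 3, u_3 = 12, u_4 = 13.
The sequence repeats with period 3.
The value 12 next appears (with k ≥ 2) at u_3.

3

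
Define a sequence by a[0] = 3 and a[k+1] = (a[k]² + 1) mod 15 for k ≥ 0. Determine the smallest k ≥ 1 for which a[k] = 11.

a[0] = 3; a[1] = 10; a[2] = 11; a[3] = 2; a[4] = 5; a[5] = 11.
Since a[5] = a[2] = 11, the sequence is eventually periodic: after a pre-period of length 2 it cycles with period 3.
The value 11 first appears (with k ≥ 1) at a[2].

2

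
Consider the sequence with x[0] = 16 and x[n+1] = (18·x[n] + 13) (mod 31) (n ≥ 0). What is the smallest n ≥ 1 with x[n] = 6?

Listing terms: x[0] = 16; x[1] = 22; x[2] = 6; x[3] = 28; x[4] = 21; x[5] = 19; x[6] = 14; x[7] = 17; x[8] = 9; x[9] = 20; x[10] = 1; x[11] = 0; x[12] = 13; x[13] = 30; x[14] = 26; x[15] = 16.
The sequence repeats with period 15.
The value 6 first appears (with n ≥ 1) at x[2].

2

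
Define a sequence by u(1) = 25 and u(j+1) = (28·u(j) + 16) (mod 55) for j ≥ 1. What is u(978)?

31

Listing terms: u(1) = 25, u(2) = 1, u(3) = 44, u(4) = 38, u(5) = 35, u(6) = 6, u(7) = 19, u(8) = 53, u(9) = 15, u(10) = 51, u(11) = 14, u(12) = 23, u(13) = 0, u(14) = 16, u(15) = 24, u(16) = 28, u(17) = 30, u(18) = 31, u(19) = 4, u(20) = 18, u(21) = 25.
Since u(21) = u(1) = 25, the sequence is periodic with period 20.
So u(978) = u(1 + ((978-1) mod 20)) = u(18) = 31.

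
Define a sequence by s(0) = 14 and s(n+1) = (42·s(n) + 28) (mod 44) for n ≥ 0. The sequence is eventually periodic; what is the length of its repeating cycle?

5

Computing terms: s(0) = 14, s(1) = 0, s(2) = 28, s(3) = 16, s(4) = 40, s(5) = 36, s(6) = 0.
Since s(6) = s(1) = 0, the sequence is eventually periodic: after a pre-period of length 1 it cycles with period 5.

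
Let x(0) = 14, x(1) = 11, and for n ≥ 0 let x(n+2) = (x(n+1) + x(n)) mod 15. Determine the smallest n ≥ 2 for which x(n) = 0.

7

Computing terms: x(0) = 14,  x(1) = 11,  x(2) = 10,  x(3) = 6,  x(4) = 1,  x(5) = 7,  x(6) = 8,  x(7) = 0,  x(8) = 8,  x(9) = 8,  x(10) = 1,  x(11) = 9,  x(12) = 10,  x(13) = 4,  x(14) = 14,  x(15) = 3,  x(16) = 2,  x(17) = 5,  x(18) = 7,  x(19) = 12,  x(20) = 4,  x(21) = 1,  x(22) = 5,  x(23) = 6,  x(24) = 11,  x(25) = 2,  x(26) = 13,  x(27) = 0,  x(28) = 13,  x(29) = 13,  x(30) = 11,  x(31) = 9,  x(32) = 5,  x(33) = 14,  x(34) = 4,  x(35) = 3,  x(36) = 7,  x(37) = 10,  x(38) = 2,  x(39) = 12,  x(40) = 14,  x(41) = 11.
The sequence repeats with period 40.
The value 0 first appears (with n ≥ 2) at x(7).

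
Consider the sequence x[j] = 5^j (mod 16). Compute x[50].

9

x[0] = 1; x[1] = 5; x[2] = 9; x[3] = 13; x[4] = 1.
Since x[4] = x[0] = 1, the sequence is periodic with period 4.
(50 - 0) mod 4 = 2, so x[50] = x[2] = 9.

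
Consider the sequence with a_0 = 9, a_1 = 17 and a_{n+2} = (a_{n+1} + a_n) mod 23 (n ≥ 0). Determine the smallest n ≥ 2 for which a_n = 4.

We have a_0 = 9, a_1 = 17, a_2 = 3, a_3 = 20, a_4 = 0, a_5 = 20, a_6 = 20, a_7 = 17, a_8 = 14, a_9 = 8, a_{10} = 22, a_{11} = 7, a_{12} = 6, a_{13} = 13, a_{14} = 19, a_{15} = 9, a_{16} = 5, a_{17} = 14, a_{18} = 19, a_{19} = 10, a_{20} = 6, a_{21} = 16, a_{22} = 22, a_{23} = 15, a_{24} = 14, a_{25} = 6, a_{26} = 20, a_{27} = 3, a_{28} = 0, a_{29} = 3, a_{30} = 3, a_{31} = 6, a_{32} = 9, a_{33} = 15, a_{34} = 1, a_{35} = 16, a_{36} = 17, a_{37} = 10, a_{38} = 4, a_{39} = 14, a_{40} = 18, a_{41} = 9, a_{42} = 4, a_{43} = 13, a_{44} = 17, a_{45} = 7, a_{46} = 1, a_{47} = 8, a_{48} = 9, a_{49} = 17.
The sequence repeats with period 48.
The value 4 first appears (with n ≥ 2) at a_{38}.

38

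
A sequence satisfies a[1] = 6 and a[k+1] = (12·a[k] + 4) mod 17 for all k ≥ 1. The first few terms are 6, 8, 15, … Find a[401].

6

We have a[1] = 6, a[2] = 8, a[3] = 15, a[4] = 14, a[5] = 2, a[6] = 11, a[7] = 0, a[8] = 4, a[9] = 1, a[10] = 16, a[11] = 9, a[12] = 10, a[13] = 5, a[14] = 13, a[15] = 7, a[16] = 3, a[17] = 6.
The sequence repeats with period 16.
(401 - 1) mod 16 = 0, so a[401] = a[1] = 6.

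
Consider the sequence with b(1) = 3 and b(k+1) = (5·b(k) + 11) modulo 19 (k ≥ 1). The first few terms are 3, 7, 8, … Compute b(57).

8

Listing terms: b(1) = 3; b(2) = 7; b(3) = 8; b(4) = 13; b(5) = 0; b(6) = 11; b(7) = 9; b(8) = 18; b(9) = 6; b(10) = 3.
The sequence repeats with period 9.
So b(57) = b(1 + ((57-1) mod 9)) = b(3) = 8.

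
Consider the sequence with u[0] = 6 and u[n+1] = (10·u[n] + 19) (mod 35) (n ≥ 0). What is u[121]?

9

u[0] = 6; u[1] = 9; u[2] = 4; u[3] = 24; u[4] = 14; u[5] = 19; u[6] = 34; u[7] = 9.
Since u[7] = u[1] = 9, the sequence is eventually periodic: after a pre-period of length 1 it cycles with period 6.
For n ≥ 1, u[n] depends only on (n - 1) mod 6. (121 - 1) mod 6 = 0, so u[121] = u[1] = 9.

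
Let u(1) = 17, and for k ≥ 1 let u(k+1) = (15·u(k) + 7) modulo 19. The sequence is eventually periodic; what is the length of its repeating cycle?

Computing terms: u(1) = 17,  u(2) = 15,  u(3) = 4,  u(4) = 10,  u(5) = 5,  u(6) = 6,  u(7) = 2,  u(8) = 18,  u(9) = 11,  u(10) = 1,  u(11) = 3,  u(12) = 14,  u(13) = 8,  u(14) = 13,  u(15) = 12,  u(16) = 16,  u(17) = 0,  u(18) = 7,  u(19) = 17.
The sequence repeats with period 18.

18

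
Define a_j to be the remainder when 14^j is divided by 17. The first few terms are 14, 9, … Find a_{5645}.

5

Computing terms: a_1 = 14, a_2 = 9, a_3 = 7, a_4 = 13, a_5 = 12, a_6 = 15, a_7 = 6, a_8 = 16, a_9 = 3, a_{10} = 8, a_{11} = 10, a_{12} = 4, a_{13} = 5, a_{14} = 2, a_{15} = 11, a_{16} = 1, a_{17} = 14.
Since a_{17} = a_1 = 14, the sequence is periodic with period 16.
So a_{5645} = a_{1 + ((5645-1) mod 16)} = a_{13} = 5.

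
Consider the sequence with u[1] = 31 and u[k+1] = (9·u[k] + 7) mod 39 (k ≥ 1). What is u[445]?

31

Listing terms: u[1] = 31; u[2] = 13; u[3] = 7; u[4] = 31.
Since u[4] = u[1] = 31, the sequence is periodic with period 3.
(445 - 1) mod 3 = 0, so u[445] = u[1] = 31.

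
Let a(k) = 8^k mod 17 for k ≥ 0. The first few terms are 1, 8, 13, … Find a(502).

Listing terms: a(0) = 1; a(1) = 8; a(2) = 13; a(3) = 2; a(4) = 16; a(5) = 9; a(6) = 4; a(7) = 15; a(8) = 1.
Since a(8) = a(0) = 1, the sequence is periodic with period 8.
So a(502) = a(0 + ((502-0) mod 8)) = a(6) = 4.

4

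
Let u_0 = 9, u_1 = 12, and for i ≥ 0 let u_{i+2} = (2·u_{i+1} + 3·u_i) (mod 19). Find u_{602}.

Computing terms: u_0 = 9,  u_1 = 12,  u_2 = 13,  u_3 = 5,  u_4 = 11,  u_5 = 18,  u_6 = 12,  u_7 = 2,  u_8 = 2,  u_9 = 10,  u_{10} = 7,  u_{11} = 6,  u_{12} = 14,  u_{13} = 8,  u_{14} = 1,  u_{15} = 7,  u_{16} = 17,  u_{17} = 17,  u_{18} = 9,  u_{19} = 12.
The sequence repeats with period 18.
So u_{602} = u_{0 + ((602-0) mod 18)} = u_8 = 2.

2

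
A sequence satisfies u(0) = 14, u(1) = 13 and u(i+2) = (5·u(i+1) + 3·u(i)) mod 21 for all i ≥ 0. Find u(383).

Computing terms: u(0) = 14, u(1) = 13, u(2) = 2, u(3) = 7, u(4) = 20, u(5) = 16, u(6) = 14, u(7) = 13.
Since (u(6), u(7)) = (u(0), u(1)) = (14, 13) (two consecutive terms determine the rest), the sequence is periodic with period 6.
(383 - 0) mod 6 = 5, so u(383) = u(5) = 16.

16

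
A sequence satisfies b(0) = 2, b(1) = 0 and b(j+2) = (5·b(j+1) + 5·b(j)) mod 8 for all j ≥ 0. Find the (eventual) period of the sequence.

6

Computing terms: b(0) = 2; b(1) = 0; b(2) = 2; b(3) = 2; b(4) = 4; b(5) = 6; b(6) = 2; b(7) = 0.
Since (b(6), b(7)) = (b(0), b(1)) = (2, 0) (two consecutive terms determine the rest), the sequence is periodic with period 6.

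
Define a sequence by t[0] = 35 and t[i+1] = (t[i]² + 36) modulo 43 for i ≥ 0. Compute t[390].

7

Listing terms: t[0] = 35,  t[1] = 14,  t[2] = 17,  t[3] = 24,  t[4] = 10,  t[5] = 7,  t[6] = 42,  t[7] = 37,  t[8] = 29,  t[9] = 17.
Since t[9] = t[2] = 17, the sequence is eventually periodic: after a pre-period of length 2 it cycles with period 7.
For i ≥ 2, t[i] depends only on (i - 2) mod 7. (390 - 2) mod 7 = 3, so t[390] = t[5] = 7.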